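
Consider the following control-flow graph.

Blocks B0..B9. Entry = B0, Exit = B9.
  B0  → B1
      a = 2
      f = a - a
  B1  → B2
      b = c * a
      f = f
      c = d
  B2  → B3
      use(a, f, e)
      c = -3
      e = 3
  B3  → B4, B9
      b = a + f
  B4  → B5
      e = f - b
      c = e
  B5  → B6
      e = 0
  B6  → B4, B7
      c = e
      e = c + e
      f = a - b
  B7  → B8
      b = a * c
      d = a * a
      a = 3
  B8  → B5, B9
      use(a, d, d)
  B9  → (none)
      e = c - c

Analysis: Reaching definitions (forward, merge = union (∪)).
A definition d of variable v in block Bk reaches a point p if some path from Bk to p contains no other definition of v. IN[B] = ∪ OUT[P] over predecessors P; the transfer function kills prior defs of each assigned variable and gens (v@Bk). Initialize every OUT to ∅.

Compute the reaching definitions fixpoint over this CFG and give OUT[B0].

Converged values:
  B0:  IN={}  OUT={a@B0, f@B0}
  B1:  IN={a@B0, f@B0}  OUT={a@B0, b@B1, c@B1, f@B1}
  B2:  IN={a@B0, b@B1, c@B1, f@B1}  OUT={a@B0, b@B1, c@B2, e@B2, f@B1}
  B3:  IN={a@B0, b@B1, c@B2, e@B2, f@B1}  OUT={a@B0, b@B3, c@B2, e@B2, f@B1}
  B4:  IN={a@B0, a@B7, b@B3, b@B7, c@B2, c@B6, d@B7, e@B2, e@B6, f@B1, f@B6}  OUT={a@B0, a@B7, b@B3, b@B7, c@B4, d@B7, e@B4, f@B1, f@B6}
  B5:  IN={a@B0, a@B7, b@B3, b@B7, c@B4, c@B6, d@B7, e@B4, e@B6, f@B1, f@B6}  OUT={a@B0, a@B7, b@B3, b@B7, c@B4, c@B6, d@B7, e@B5, f@B1, f@B6}
  B6:  IN={a@B0, a@B7, b@B3, b@B7, c@B4, c@B6, d@B7, e@B5, f@B1, f@B6}  OUT={a@B0, a@B7, b@B3, b@B7, c@B6, d@B7, e@B6, f@B6}
  B7:  IN={a@B0, a@B7, b@B3, b@B7, c@B6, d@B7, e@B6, f@B6}  OUT={a@B7, b@B7, c@B6, d@B7, e@B6, f@B6}
  B8:  IN={a@B7, b@B7, c@B6, d@B7, e@B6, f@B6}  OUT={a@B7, b@B7, c@B6, d@B7, e@B6, f@B6}
  B9:  IN={a@B0, a@B7, b@B3, b@B7, c@B2, c@B6, d@B7, e@B2, e@B6, f@B1, f@B6}  OUT={a@B0, a@B7, b@B3, b@B7, c@B2, c@B6, d@B7, e@B9, f@B1, f@B6}

B0 is the boundary node: IN[B0] = {}
Applying B0's transfer function to that IN value gives OUT[B0] (row B0 above).

Answer: {a@B0, f@B0}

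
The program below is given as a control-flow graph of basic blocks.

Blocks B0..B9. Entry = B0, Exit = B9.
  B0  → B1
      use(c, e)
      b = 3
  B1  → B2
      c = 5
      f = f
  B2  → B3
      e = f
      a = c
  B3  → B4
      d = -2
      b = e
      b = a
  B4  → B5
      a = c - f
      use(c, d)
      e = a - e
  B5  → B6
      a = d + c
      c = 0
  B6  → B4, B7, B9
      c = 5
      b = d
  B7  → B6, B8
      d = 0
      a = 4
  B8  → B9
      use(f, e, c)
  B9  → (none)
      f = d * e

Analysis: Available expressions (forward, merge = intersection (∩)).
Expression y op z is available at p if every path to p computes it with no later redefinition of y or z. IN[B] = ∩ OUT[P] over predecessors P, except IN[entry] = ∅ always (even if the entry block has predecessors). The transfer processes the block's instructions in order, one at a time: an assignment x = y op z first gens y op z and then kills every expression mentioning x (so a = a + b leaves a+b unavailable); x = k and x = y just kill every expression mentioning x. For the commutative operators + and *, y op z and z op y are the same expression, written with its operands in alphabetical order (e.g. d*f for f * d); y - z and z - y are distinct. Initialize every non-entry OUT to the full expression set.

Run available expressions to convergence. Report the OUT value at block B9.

Fixpoint table:
  B0: | IN={} | OUT={}
  B1: | IN={} | OUT={}
  B2: | IN={} | OUT={}
  B3: | IN={} | OUT={}
  B4: | IN={} | OUT={c-f}
  B5: | IN={c-f} | OUT={}
  B6: | IN={} | OUT={}
  B7: | IN={} | OUT={}
  B8: | IN={} | OUT={}
  B9: | IN={} | OUT={d*e}

Merge at B9: IN[B9] = OUT[B6] ∩ OUT[B8] = {}
Applying B9's transfer function to that IN value gives OUT[B9] (row B9 above).

Answer: {d*e}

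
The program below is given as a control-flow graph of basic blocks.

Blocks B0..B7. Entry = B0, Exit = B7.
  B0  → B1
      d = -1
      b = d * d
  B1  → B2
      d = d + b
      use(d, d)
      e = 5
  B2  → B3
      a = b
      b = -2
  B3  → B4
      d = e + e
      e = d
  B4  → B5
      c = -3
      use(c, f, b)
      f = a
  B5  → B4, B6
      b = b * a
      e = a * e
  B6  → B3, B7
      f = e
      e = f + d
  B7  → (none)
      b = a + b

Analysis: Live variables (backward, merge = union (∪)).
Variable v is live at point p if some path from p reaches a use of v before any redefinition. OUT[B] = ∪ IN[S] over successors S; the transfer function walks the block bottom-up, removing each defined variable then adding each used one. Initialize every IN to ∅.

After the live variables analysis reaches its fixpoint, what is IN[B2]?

Per-block solution:
  B0: | IN={f} | OUT={b, d, f}
  B1: | IN={b, d, f} | OUT={b, e, f}
  B2: | IN={b, e, f} | OUT={a, b, e, f}
  B3: | IN={a, b, e, f} | OUT={a, b, d, e, f}
  B4: | IN={a, b, d, e, f} | OUT={a, b, d, e, f}
  B5: | IN={a, b, d, e, f} | OUT={a, b, d, e, f}
  B6: | IN={a, b, d, e} | OUT={a, b, e, f}
  B7: | IN={a, b} | OUT={}

Merge at B2: OUT[B2] = IN[B3] = {a, b, e, f}
Applying B2's transfer function to that OUT value gives IN[B2] (row B2 above).

Answer: {b, e, f}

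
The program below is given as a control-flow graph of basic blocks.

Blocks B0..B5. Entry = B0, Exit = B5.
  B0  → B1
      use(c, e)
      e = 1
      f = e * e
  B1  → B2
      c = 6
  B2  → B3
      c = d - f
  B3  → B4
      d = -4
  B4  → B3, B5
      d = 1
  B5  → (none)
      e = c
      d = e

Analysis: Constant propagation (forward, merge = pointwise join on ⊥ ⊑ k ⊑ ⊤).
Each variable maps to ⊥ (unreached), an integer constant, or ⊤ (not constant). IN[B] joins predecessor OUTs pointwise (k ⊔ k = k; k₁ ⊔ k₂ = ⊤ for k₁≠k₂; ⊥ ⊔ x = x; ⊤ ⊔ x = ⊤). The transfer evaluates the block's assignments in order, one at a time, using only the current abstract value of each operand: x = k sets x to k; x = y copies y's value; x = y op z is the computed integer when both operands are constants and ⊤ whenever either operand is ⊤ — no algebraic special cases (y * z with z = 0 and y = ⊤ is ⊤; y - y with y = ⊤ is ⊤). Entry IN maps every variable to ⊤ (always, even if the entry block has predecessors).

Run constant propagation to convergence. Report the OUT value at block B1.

Answer: {a: ⊤, b: ⊤, c: 6, d: ⊤, e: 1, f: 1}

Derivation:
Fixpoint table:
  B0:  IN=(all ⊤)  OUT={e:1, f:1; rest ⊤}
  B1:  IN={e:1, f:1; rest ⊤}  OUT={c:6, e:1, f:1; rest ⊤}
  B2:  IN={c:6, e:1, f:1; rest ⊤}  OUT={e:1, f:1; rest ⊤}
  B3:  IN={e:1, f:1; rest ⊤}  OUT={d:-4, e:1, f:1; rest ⊤}
  B4:  IN={d:-4, e:1, f:1; rest ⊤}  OUT={d:1, e:1, f:1; rest ⊤}
  B5:  IN={d:1, e:1, f:1; rest ⊤}  OUT={f:1; rest ⊤}

Merge at B1: IN[B1] = OUT[B0] = {a: ⊤, b: ⊤, c: ⊤, d: ⊤, e: 1, f: 1}
Applying B1's transfer function to that IN value gives OUT[B1] (row B1 above).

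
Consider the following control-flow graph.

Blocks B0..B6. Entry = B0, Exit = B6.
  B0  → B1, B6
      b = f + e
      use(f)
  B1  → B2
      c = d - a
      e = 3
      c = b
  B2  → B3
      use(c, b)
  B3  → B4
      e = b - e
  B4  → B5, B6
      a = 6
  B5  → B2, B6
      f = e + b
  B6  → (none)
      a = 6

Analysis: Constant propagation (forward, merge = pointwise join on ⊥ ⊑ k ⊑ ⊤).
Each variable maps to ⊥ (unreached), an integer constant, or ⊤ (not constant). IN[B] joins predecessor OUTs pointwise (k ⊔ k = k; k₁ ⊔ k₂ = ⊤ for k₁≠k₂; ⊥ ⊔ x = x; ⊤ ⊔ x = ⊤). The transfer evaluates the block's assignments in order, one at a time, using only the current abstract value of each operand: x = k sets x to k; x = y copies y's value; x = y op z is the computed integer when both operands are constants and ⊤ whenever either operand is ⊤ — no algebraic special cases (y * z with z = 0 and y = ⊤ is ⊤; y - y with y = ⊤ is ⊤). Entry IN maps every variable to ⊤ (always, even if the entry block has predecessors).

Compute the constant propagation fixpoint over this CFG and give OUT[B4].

Answer: {a: 6, b: ⊤, c: ⊤, d: ⊤, e: ⊤, f: ⊤}

Working:
Fixpoint table:
  B0: | IN=(all ⊤) | OUT=(all ⊤)
  B1: | IN=(all ⊤) | OUT={e:3; rest ⊤}
  B2: | IN=(all ⊤) | OUT=(all ⊤)
  B3: | IN=(all ⊤) | OUT=(all ⊤)
  B4: | IN=(all ⊤) | OUT={a:6; rest ⊤}
  B5: | IN={a:6; rest ⊤} | OUT={a:6; rest ⊤}
  B6: | IN=(all ⊤) | OUT={a:6; rest ⊤}

Merge at B4: IN[B4] = OUT[B3] = {a: ⊤, b: ⊤, c: ⊤, d: ⊤, e: ⊤, f: ⊤}
Applying B4's transfer function to that IN value gives OUT[B4] (row B4 above).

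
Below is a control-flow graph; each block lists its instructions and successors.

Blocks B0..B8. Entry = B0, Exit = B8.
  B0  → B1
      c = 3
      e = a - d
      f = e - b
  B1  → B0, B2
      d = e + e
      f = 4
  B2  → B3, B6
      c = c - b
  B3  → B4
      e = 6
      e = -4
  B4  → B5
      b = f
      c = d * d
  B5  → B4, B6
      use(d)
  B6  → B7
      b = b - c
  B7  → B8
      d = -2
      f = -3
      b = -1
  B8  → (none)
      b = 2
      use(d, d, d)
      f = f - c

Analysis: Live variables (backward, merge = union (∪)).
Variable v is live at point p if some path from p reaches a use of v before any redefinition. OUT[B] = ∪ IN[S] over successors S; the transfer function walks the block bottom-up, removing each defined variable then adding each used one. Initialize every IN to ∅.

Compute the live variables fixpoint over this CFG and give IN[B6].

Fixpoint table:
  B0:  IN={a, b, d}  OUT={a, b, c, e}
  B1:  IN={a, b, c, e}  OUT={a, b, c, d, f}
  B2:  IN={b, c, d, f}  OUT={b, c, d, f}
  B3:  IN={d, f}  OUT={d, f}
  B4:  IN={d, f}  OUT={b, c, d, f}
  B5:  IN={b, c, d, f}  OUT={b, c, d, f}
  B6:  IN={b, c}  OUT={c}
  B7:  IN={c}  OUT={c, d, f}
  B8:  IN={c, d, f}  OUT={}

Merge at B6: OUT[B6] = IN[B7] = {c}
Applying B6's transfer function to that OUT value gives IN[B6] (row B6 above).

Answer: {b, c}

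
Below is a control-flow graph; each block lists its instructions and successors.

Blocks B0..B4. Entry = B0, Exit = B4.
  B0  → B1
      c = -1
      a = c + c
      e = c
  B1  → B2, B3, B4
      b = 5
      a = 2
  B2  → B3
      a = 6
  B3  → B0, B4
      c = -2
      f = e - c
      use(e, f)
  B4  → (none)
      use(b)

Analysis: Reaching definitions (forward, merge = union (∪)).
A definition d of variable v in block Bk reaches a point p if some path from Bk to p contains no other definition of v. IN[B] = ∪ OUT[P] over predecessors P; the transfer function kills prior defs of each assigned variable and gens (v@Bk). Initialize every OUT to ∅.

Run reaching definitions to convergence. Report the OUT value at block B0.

Answer: {a@B0, b@B1, c@B0, e@B0, f@B3}

Trace:
Per-block solution:
  B0: | IN={a@B1, a@B2, b@B1, c@B3, e@B0, f@B3} | OUT={a@B0, b@B1, c@B0, e@B0, f@B3}
  B1: | IN={a@B0, b@B1, c@B0, e@B0, f@B3} | OUT={a@B1, b@B1, c@B0, e@B0, f@B3}
  B2: | IN={a@B1, b@B1, c@B0, e@B0, f@B3} | OUT={a@B2, b@B1, c@B0, e@B0, f@B3}
  B3: | IN={a@B1, a@B2, b@B1, c@B0, e@B0, f@B3} | OUT={a@B1, a@B2, b@B1, c@B3, e@B0, f@B3}
  B4: | IN={a@B1, a@B2, b@B1, c@B0, c@B3, e@B0, f@B3} | OUT={a@B1, a@B2, b@B1, c@B0, c@B3, e@B0, f@B3}

Merge at B0 (entry node, so the boundary value {} is joined with the incoming edge(s)): IN[B0] = {} ⊔ OUT[B3] = {a@B1, a@B2, b@B1, c@B3, e@B0, f@B3}
Applying B0's transfer function to that IN value gives OUT[B0] (row B0 above).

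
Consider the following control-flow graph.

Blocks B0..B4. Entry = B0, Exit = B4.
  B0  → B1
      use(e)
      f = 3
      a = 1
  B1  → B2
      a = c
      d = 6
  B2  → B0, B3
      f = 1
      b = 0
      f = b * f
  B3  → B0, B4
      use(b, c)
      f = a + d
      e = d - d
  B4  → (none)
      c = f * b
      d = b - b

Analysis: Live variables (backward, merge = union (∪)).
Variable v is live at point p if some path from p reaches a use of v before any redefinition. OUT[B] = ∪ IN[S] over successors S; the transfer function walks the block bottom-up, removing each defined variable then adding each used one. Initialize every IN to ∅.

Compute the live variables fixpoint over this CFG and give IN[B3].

Answer: {a, b, c, d}

Derivation:
Converged values:
  B0:  IN={c, e}  OUT={c, e}
  B1:  IN={c, e}  OUT={a, c, d, e}
  B2:  IN={a, c, d, e}  OUT={a, b, c, d, e}
  B3:  IN={a, b, c, d}  OUT={b, c, e, f}
  B4:  IN={b, f}  OUT={}

Merge at B3: OUT[B3] = IN[B0] ⊔ IN[B4] = {b, c, e, f}
Applying B3's transfer function to that OUT value gives IN[B3] (row B3 above).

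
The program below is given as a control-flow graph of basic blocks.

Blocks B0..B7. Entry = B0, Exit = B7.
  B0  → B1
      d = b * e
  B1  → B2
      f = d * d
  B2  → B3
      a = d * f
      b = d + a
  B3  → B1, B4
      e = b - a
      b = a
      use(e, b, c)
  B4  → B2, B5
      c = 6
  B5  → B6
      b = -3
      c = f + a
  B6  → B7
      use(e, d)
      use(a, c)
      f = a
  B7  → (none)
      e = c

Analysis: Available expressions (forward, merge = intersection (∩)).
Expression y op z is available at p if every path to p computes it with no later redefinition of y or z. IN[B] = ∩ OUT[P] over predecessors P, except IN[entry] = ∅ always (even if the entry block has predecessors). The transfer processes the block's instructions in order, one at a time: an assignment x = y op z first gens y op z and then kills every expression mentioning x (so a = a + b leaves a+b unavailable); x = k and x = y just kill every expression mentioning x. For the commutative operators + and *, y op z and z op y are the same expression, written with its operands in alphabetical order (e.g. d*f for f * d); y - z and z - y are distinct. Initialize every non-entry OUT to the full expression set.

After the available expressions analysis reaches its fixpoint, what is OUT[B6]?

Fixpoint table:
  B0:  IN={}  OUT={b*e}
  B1:  IN={}  OUT={d*d}
  B2:  IN={d*d}  OUT={a+d, d*d, d*f}
  B3:  IN={a+d, d*d, d*f}  OUT={a+d, d*d, d*f}
  B4:  IN={a+d, d*d, d*f}  OUT={a+d, d*d, d*f}
  B5:  IN={a+d, d*d, d*f}  OUT={a+d, a+f, d*d, d*f}
  B6:  IN={a+d, a+f, d*d, d*f}  OUT={a+d, d*d}
  B7:  IN={a+d, d*d}  OUT={a+d, d*d}

Merge at B6: IN[B6] = OUT[B5] = {a+d, a+f, d*d, d*f}
Applying B6's transfer function to that IN value gives OUT[B6] (row B6 above).

Answer: {a+d, d*d}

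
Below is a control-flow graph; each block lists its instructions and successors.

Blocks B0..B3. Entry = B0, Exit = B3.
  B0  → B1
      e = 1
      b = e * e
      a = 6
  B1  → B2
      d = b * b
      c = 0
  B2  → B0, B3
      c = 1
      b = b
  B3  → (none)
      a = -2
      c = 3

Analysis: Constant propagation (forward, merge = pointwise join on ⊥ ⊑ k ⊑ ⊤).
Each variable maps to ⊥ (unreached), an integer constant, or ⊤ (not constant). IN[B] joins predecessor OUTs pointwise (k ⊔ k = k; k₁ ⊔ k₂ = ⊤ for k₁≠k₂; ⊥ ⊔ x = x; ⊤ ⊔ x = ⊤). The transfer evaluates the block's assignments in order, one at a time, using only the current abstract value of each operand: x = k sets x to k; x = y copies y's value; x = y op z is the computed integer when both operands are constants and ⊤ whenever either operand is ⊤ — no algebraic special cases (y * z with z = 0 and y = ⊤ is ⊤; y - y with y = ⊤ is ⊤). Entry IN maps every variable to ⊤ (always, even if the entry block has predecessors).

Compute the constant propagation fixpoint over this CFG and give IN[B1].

Answer: {a: 6, b: 1, c: ⊤, d: ⊤, e: 1, f: ⊤}

Derivation:
Fixpoint table:
  B0:   IN=(all ⊤)   OUT={a:6, b:1, e:1; rest ⊤}
  B1:   IN={a:6, b:1, e:1; rest ⊤}   OUT={a:6, b:1, c:0, d:1, e:1; rest ⊤}
  B2:   IN={a:6, b:1, c:0, d:1, e:1; rest ⊤}   OUT={a:6, b:1, c:1, d:1, e:1; rest ⊤}
  B3:   IN={a:6, b:1, c:1, d:1, e:1; rest ⊤}   OUT={a:-2, b:1, c:3, d:1, e:1; rest ⊤}

Merge at B1: IN[B1] = OUT[B0] = {a: 6, b: 1, c: ⊤, d: ⊤, e: 1, f: ⊤}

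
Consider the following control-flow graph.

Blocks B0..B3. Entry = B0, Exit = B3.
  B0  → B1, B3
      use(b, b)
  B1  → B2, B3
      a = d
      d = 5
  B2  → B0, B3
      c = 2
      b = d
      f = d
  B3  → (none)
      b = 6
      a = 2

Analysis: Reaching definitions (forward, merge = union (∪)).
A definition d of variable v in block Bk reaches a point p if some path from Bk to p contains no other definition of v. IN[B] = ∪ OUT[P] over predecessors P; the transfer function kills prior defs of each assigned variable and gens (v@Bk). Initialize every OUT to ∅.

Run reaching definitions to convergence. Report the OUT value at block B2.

Per-block solution:
  B0:   IN={a@B1, b@B2, c@B2, d@B1, f@B2}   OUT={a@B1, b@B2, c@B2, d@B1, f@B2}
  B1:   IN={a@B1, b@B2, c@B2, d@B1, f@B2}   OUT={a@B1, b@B2, c@B2, d@B1, f@B2}
  B2:   IN={a@B1, b@B2, c@B2, d@B1, f@B2}   OUT={a@B1, b@B2, c@B2, d@B1, f@B2}
  B3:   IN={a@B1, b@B2, c@B2, d@B1, f@B2}   OUT={a@B3, b@B3, c@B2, d@B1, f@B2}

Merge at B2: IN[B2] = OUT[B1] = {a@B1, b@B2, c@B2, d@B1, f@B2}
Applying B2's transfer function to that IN value gives OUT[B2] (row B2 above).

Answer: {a@B1, b@B2, c@B2, d@B1, f@B2}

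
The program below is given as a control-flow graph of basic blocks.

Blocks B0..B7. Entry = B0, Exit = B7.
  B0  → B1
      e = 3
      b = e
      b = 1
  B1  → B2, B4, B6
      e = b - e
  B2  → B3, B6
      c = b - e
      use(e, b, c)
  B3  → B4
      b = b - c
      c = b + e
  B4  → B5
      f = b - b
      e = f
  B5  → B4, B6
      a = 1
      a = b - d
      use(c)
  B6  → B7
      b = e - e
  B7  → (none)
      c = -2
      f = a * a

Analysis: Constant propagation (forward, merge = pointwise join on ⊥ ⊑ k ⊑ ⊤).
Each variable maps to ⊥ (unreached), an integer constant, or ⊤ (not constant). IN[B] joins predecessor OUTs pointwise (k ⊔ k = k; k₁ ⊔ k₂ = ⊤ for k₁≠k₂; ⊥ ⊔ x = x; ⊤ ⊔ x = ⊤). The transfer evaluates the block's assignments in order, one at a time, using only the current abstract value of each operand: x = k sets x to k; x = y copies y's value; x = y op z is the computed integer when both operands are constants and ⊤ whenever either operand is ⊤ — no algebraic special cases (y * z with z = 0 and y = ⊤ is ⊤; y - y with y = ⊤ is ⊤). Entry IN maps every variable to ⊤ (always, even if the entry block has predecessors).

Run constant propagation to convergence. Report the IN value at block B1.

Answer: {a: ⊤, b: 1, c: ⊤, d: ⊤, e: 3, f: ⊤}

Trace:
Per-block solution:
  B0:   IN=(all ⊤)   OUT={b:1, e:3; rest ⊤}
  B1:   IN={b:1, e:3; rest ⊤}   OUT={b:1, e:-2; rest ⊤}
  B2:   IN={b:1, e:-2; rest ⊤}   OUT={b:1, c:3, e:-2; rest ⊤}
  B3:   IN={b:1, c:3, e:-2; rest ⊤}   OUT={b:-2, c:-4, e:-2; rest ⊤}
  B4:   IN=(all ⊤)   OUT=(all ⊤)
  B5:   IN=(all ⊤)   OUT=(all ⊤)
  B6:   IN=(all ⊤)   OUT=(all ⊤)
  B7:   IN=(all ⊤)   OUT={c:-2; rest ⊤}

Merge at B1: IN[B1] = OUT[B0] = {a: ⊤, b: 1, c: ⊤, d: ⊤, e: 3, f: ⊤}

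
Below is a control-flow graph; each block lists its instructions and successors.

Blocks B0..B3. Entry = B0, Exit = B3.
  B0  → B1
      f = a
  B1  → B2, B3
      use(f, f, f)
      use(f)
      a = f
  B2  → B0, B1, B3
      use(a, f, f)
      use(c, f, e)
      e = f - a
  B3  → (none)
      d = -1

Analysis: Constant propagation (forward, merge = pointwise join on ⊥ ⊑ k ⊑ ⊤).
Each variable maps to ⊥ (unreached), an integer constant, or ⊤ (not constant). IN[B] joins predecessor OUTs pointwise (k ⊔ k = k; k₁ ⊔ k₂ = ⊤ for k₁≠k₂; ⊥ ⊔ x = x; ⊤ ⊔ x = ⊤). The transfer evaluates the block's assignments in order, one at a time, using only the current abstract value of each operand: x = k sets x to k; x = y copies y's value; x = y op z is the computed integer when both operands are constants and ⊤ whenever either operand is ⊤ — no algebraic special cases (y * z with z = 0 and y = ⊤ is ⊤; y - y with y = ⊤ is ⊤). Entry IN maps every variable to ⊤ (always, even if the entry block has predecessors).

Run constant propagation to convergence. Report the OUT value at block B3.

Converged values:
  B0: | IN=(all ⊤) | OUT=(all ⊤)
  B1: | IN=(all ⊤) | OUT=(all ⊤)
  B2: | IN=(all ⊤) | OUT=(all ⊤)
  B3: | IN=(all ⊤) | OUT={d:-1; rest ⊤}

Merge at B3: IN[B3] = OUT[B1] ⊔ OUT[B2] = {a: ⊤, b: ⊤, c: ⊤, d: ⊤, e: ⊤, f: ⊤}
Applying B3's transfer function to that IN value gives OUT[B3] (row B3 above).

Answer: {a: ⊤, b: ⊤, c: ⊤, d: -1, e: ⊤, f: ⊤}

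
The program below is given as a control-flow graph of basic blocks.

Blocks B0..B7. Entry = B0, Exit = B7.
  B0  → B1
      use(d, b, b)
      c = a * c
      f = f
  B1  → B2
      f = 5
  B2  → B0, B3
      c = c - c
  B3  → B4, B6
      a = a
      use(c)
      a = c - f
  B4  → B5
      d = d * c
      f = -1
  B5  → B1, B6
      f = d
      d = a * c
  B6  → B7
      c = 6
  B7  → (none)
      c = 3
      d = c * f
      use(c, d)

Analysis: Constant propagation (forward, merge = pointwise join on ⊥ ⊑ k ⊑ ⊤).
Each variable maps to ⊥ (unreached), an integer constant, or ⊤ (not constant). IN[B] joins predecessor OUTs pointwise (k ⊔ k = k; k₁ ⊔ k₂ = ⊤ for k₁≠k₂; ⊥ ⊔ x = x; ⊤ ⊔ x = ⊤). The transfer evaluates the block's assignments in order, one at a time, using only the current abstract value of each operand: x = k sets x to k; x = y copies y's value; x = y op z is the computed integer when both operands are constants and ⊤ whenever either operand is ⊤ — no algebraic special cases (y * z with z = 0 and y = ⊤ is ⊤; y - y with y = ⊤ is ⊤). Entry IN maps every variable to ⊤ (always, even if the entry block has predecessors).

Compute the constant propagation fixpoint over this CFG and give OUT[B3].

Answer: {a: ⊤, b: ⊤, c: ⊤, d: ⊤, e: ⊤, f: 5}

Derivation:
Converged values:
  B0:   IN=(all ⊤)   OUT=(all ⊤)
  B1:   IN=(all ⊤)   OUT={f:5; rest ⊤}
  B2:   IN={f:5; rest ⊤}   OUT={f:5; rest ⊤}
  B3:   IN={f:5; rest ⊤}   OUT={f:5; rest ⊤}
  B4:   IN={f:5; rest ⊤}   OUT={f:-1; rest ⊤}
  B5:   IN={f:-1; rest ⊤}   OUT=(all ⊤)
  B6:   IN=(all ⊤)   OUT={c:6; rest ⊤}
  B7:   IN={c:6; rest ⊤}   OUT={c:3; rest ⊤}

Merge at B3: IN[B3] = OUT[B2] = {a: ⊤, b: ⊤, c: ⊤, d: ⊤, e: ⊤, f: 5}
Applying B3's transfer function to that IN value gives OUT[B3] (row B3 above).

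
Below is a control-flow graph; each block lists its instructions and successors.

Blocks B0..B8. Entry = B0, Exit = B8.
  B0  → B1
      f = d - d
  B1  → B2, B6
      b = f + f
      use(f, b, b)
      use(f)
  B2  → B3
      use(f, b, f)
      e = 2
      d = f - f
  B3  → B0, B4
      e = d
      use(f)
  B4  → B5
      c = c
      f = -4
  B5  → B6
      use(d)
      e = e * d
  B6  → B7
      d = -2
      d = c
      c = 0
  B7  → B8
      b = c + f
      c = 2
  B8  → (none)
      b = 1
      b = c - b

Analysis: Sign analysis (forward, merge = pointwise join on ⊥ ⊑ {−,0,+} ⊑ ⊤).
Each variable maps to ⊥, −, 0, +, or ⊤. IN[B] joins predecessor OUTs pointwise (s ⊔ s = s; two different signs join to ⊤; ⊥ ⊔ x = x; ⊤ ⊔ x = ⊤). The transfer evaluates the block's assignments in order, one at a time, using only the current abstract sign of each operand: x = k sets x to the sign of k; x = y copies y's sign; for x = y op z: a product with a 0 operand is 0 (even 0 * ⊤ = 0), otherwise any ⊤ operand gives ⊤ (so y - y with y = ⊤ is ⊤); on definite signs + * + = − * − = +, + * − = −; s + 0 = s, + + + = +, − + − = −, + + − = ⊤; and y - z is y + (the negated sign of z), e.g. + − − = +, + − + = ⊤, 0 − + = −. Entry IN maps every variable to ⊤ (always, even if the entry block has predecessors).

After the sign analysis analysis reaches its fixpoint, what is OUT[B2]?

Per-block solution:
  B0:   IN=(all ⊤)   OUT=(all ⊤)
  B1:   IN=(all ⊤)   OUT=(all ⊤)
  B2:   IN=(all ⊤)   OUT={e:+; rest ⊤}
  B3:   IN={e:+; rest ⊤}   OUT=(all ⊤)
  B4:   IN=(all ⊤)   OUT={f:-; rest ⊤}
  B5:   IN={f:-; rest ⊤}   OUT={f:-; rest ⊤}
  B6:   IN=(all ⊤)   OUT={c:0; rest ⊤}
  B7:   IN={c:0; rest ⊤}   OUT={c:+; rest ⊤}
  B8:   IN={c:+; rest ⊤}   OUT={c:+; rest ⊤}

Merge at B2: IN[B2] = OUT[B1] = {a: ⊤, b: ⊤, c: ⊤, d: ⊤, e: ⊤, f: ⊤}
Applying B2's transfer function to that IN value gives OUT[B2] (row B2 above).

Answer: {a: ⊤, b: ⊤, c: ⊤, d: ⊤, e: +, f: ⊤}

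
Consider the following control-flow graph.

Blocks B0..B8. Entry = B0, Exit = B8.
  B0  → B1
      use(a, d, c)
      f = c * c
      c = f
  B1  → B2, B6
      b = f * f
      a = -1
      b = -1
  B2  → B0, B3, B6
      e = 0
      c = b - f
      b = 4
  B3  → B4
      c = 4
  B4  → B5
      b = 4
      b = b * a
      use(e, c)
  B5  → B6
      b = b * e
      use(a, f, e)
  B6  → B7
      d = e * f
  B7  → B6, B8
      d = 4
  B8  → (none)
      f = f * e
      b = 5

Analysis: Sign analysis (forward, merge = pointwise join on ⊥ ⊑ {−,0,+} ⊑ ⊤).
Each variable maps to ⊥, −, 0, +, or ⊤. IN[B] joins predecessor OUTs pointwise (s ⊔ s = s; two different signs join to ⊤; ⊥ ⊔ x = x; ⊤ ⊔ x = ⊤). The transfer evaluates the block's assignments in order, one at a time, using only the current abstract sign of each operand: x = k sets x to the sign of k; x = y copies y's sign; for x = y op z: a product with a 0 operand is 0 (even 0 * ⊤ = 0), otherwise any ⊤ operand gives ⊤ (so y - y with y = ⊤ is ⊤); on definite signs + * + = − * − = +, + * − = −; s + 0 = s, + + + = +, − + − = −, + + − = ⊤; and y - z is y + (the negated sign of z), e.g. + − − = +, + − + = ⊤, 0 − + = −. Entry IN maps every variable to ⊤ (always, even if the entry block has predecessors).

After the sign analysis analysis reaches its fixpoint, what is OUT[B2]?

Per-block solution:
  B0:  IN=(all ⊤)  OUT=(all ⊤)
  B1:  IN=(all ⊤)  OUT={a:-, b:-; rest ⊤}
  B2:  IN={a:-, b:-; rest ⊤}  OUT={a:-, b:+, e:0; rest ⊤}
  B3:  IN={a:-, b:+, e:0; rest ⊤}  OUT={a:-, b:+, c:+, e:0; rest ⊤}
  B4:  IN={a:-, b:+, c:+, e:0; rest ⊤}  OUT={a:-, b:-, c:+, e:0; rest ⊤}
  B5:  IN={a:-, b:-, c:+, e:0; rest ⊤}  OUT={a:-, b:0, c:+, e:0; rest ⊤}
  B6:  IN={a:-; rest ⊤}  OUT={a:-; rest ⊤}
  B7:  IN={a:-; rest ⊤}  OUT={a:-, d:+; rest ⊤}
  B8:  IN={a:-, d:+; rest ⊤}  OUT={a:-, b:+, d:+; rest ⊤}

Merge at B2: IN[B2] = OUT[B1] = {a: -, b: -, c: ⊤, d: ⊤, e: ⊤, f: ⊤}
Applying B2's transfer function to that IN value gives OUT[B2] (row B2 above).

Answer: {a: -, b: +, c: ⊤, d: ⊤, e: 0, f: ⊤}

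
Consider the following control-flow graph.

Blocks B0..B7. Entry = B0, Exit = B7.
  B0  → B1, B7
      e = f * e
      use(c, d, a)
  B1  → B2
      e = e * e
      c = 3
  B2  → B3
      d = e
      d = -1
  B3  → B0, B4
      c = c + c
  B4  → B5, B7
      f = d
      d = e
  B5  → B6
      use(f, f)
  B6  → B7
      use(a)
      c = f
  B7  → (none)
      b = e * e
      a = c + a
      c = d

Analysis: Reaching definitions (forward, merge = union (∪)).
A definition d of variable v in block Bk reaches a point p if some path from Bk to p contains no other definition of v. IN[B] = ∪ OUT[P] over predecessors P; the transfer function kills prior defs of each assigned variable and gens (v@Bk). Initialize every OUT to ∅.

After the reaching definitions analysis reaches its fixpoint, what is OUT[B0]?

Fixpoint table:
  B0: | IN={c@B3, d@B2, e@B1} | OUT={c@B3, d@B2, e@B0}
  B1: | IN={c@B3, d@B2, e@B0} | OUT={c@B1, d@B2, e@B1}
  B2: | IN={c@B1, d@B2, e@B1} | OUT={c@B1, d@B2, e@B1}
  B3: | IN={c@B1, d@B2, e@B1} | OUT={c@B3, d@B2, e@B1}
  B4: | IN={c@B3, d@B2, e@B1} | OUT={c@B3, d@B4, e@B1, f@B4}
  B5: | IN={c@B3, d@B4, e@B1, f@B4} | OUT={c@B3, d@B4, e@B1, f@B4}
  B6: | IN={c@B3, d@B4, e@B1, f@B4} | OUT={c@B6, d@B4, e@B1, f@B4}
  B7: | IN={c@B3, c@B6, d@B2, d@B4, e@B0, e@B1, f@B4} | OUT={a@B7, b@B7, c@B7, d@B2, d@B4, e@B0, e@B1, f@B4}

Merge at B0 (entry node, so the boundary value {} is joined with the incoming edge(s)): IN[B0] = {} ⊔ OUT[B3] = {c@B3, d@B2, e@B1}
Applying B0's transfer function to that IN value gives OUT[B0] (row B0 above).

Answer: {c@B3, d@B2, e@B0}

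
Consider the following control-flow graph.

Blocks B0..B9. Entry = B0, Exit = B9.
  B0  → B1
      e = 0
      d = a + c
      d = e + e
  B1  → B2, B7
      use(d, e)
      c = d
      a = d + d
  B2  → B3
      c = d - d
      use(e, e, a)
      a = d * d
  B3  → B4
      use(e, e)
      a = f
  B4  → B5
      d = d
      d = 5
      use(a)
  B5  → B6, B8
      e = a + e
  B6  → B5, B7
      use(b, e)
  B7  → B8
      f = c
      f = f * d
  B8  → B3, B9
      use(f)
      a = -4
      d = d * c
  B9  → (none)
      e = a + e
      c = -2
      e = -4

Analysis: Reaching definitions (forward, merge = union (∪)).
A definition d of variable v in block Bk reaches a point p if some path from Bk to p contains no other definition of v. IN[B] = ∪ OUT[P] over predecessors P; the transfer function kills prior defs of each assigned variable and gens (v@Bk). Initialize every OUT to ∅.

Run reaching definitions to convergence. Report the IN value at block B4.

Converged values:
  B0:   IN={}   OUT={d@B0, e@B0}
  B1:   IN={d@B0, e@B0}   OUT={a@B1, c@B1, d@B0, e@B0}
  B2:   IN={a@B1, c@B1, d@B0, e@B0}   OUT={a@B2, c@B2, d@B0, e@B0}
  B3:   IN={a@B2, a@B8, c@B1, c@B2, d@B0, d@B8, e@B0, e@B5, f@B7}   OUT={a@B3, c@B1, c@B2, d@B0, d@B8, e@B0, e@B5, f@B7}
  B4:   IN={a@B3, c@B1, c@B2, d@B0, d@B8, e@B0, e@B5, f@B7}   OUT={a@B3, c@B1, c@B2, d@B4, e@B0, e@B5, f@B7}
  B5:   IN={a@B3, c@B1, c@B2, d@B4, e@B0, e@B5, f@B7}   OUT={a@B3, c@B1, c@B2, d@B4, e@B5, f@B7}
  B6:   IN={a@B3, c@B1, c@B2, d@B4, e@B5, f@B7}   OUT={a@B3, c@B1, c@B2, d@B4, e@B5, f@B7}
  B7:   IN={a@B1, a@B3, c@B1, c@B2, d@B0, d@B4, e@B0, e@B5, f@B7}   OUT={a@B1, a@B3, c@B1, c@B2, d@B0, d@B4, e@B0, e@B5, f@B7}
  B8:   IN={a@B1, a@B3, c@B1, c@B2, d@B0, d@B4, e@B0, e@B5, f@B7}   OUT={a@B8, c@B1, c@B2, d@B8, e@B0, e@B5, f@B7}
  B9:   IN={a@B8, c@B1, c@B2, d@B8, e@B0, e@B5, f@B7}   OUT={a@B8, c@B9, d@B8, e@B9, f@B7}

Merge at B4: IN[B4] = OUT[B3] = {a@B3, c@B1, c@B2, d@B0, d@B8, e@B0, e@B5, f@B7}

Answer: {a@B3, c@B1, c@B2, d@B0, d@B8, e@B0, e@B5, f@B7}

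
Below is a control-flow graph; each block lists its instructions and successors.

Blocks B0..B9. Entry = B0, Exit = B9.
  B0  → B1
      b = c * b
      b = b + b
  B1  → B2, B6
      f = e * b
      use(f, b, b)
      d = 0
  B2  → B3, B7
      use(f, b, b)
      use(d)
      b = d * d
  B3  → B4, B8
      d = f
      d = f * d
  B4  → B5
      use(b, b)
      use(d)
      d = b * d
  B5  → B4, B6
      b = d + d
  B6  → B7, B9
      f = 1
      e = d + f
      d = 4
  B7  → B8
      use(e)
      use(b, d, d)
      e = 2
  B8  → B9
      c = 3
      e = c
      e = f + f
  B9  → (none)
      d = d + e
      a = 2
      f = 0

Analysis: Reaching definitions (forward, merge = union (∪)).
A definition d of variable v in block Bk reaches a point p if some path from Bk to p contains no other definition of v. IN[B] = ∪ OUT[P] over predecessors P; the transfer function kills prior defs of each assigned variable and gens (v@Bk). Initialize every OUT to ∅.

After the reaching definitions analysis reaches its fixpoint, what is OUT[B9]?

Per-block solution:
  B0: | IN={} | OUT={b@B0}
  B1: | IN={b@B0} | OUT={b@B0, d@B1, f@B1}
  B2: | IN={b@B0, d@B1, f@B1} | OUT={b@B2, d@B1, f@B1}
  B3: | IN={b@B2, d@B1, f@B1} | OUT={b@B2, d@B3, f@B1}
  B4: | IN={b@B2, b@B5, d@B3, d@B4, f@B1} | OUT={b@B2, b@B5, d@B4, f@B1}
  B5: | IN={b@B2, b@B5, d@B4, f@B1} | OUT={b@B5, d@B4, f@B1}
  B6: | IN={b@B0, b@B5, d@B1, d@B4, f@B1} | OUT={b@B0, b@B5, d@B6, e@B6, f@B6}
  B7: | IN={b@B0, b@B2, b@B5, d@B1, d@B6, e@B6, f@B1, f@B6} | OUT={b@B0, b@B2, b@B5, d@B1, d@B6, e@B7, f@B1, f@B6}
  B8: | IN={b@B0, b@B2, b@B5, d@B1, d@B3, d@B6, e@B7, f@B1, f@B6} | OUT={b@B0, b@B2, b@B5, c@B8, d@B1, d@B3, d@B6, e@B8, f@B1, f@B6}
  B9: | IN={b@B0, b@B2, b@B5, c@B8, d@B1, d@B3, d@B6, e@B6, e@B8, f@B1, f@B6} | OUT={a@B9, b@B0, b@B2, b@B5, c@B8, d@B9, e@B6, e@B8, f@B9}

Merge at B9: IN[B9] = OUT[B6] ⊔ OUT[B8] = {b@B0, b@B2, b@B5, c@B8, d@B1, d@B3, d@B6, e@B6, e@B8, f@B1, f@B6}
Applying B9's transfer function to that IN value gives OUT[B9] (row B9 above).

Answer: {a@B9, b@B0, b@B2, b@B5, c@B8, d@B9, e@B6, e@B8, f@B9}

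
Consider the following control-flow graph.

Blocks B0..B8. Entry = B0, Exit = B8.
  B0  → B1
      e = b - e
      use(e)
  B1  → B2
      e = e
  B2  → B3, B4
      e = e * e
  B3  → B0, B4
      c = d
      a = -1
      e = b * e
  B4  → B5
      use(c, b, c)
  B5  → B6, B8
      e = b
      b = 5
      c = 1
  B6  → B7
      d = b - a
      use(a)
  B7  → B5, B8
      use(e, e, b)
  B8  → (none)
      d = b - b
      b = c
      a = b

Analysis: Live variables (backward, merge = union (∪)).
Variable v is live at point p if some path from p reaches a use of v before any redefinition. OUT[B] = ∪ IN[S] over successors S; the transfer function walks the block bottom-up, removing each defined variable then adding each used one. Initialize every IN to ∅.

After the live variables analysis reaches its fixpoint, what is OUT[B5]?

Answer: {a, b, c, e}

Trace:
Converged values:
  B0: | IN={a, b, c, d, e} | OUT={a, b, c, d, e}
  B1: | IN={a, b, c, d, e} | OUT={a, b, c, d, e}
  B2: | IN={a, b, c, d, e} | OUT={a, b, c, d, e}
  B3: | IN={b, d, e} | OUT={a, b, c, d, e}
  B4: | IN={a, b, c} | OUT={a, b}
  B5: | IN={a, b} | OUT={a, b, c, e}
  B6: | IN={a, b, c, e} | OUT={a, b, c, e}
  B7: | IN={a, b, c, e} | OUT={a, b, c}
  B8: | IN={b, c} | OUT={}

Merge at B5: OUT[B5] = IN[B6] ⊔ IN[B8] = {a, b, c, e}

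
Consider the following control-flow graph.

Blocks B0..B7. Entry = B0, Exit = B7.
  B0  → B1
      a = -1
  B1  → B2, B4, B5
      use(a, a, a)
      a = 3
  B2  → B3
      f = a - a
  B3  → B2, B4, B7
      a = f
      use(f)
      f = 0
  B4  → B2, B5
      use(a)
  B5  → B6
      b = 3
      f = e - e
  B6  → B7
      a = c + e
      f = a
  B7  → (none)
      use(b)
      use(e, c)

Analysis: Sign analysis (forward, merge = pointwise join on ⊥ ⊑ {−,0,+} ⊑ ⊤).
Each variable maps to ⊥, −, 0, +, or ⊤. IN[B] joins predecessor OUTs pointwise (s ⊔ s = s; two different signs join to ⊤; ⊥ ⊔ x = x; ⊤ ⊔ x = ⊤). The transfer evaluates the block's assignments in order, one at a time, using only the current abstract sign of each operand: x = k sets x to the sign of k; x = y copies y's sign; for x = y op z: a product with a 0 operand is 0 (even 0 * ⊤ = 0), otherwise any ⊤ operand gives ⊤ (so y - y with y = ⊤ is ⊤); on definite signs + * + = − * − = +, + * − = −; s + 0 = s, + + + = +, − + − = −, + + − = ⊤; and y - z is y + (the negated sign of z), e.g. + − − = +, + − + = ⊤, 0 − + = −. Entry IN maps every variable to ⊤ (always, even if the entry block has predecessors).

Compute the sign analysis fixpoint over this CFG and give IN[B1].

Answer: {a: -, b: ⊤, c: ⊤, d: ⊤, e: ⊤, f: ⊤}

Working:
Converged values:
  B0: | IN=(all ⊤) | OUT={a:-; rest ⊤}
  B1: | IN={a:-; rest ⊤} | OUT={a:+; rest ⊤}
  B2: | IN=(all ⊤) | OUT=(all ⊤)
  B3: | IN=(all ⊤) | OUT={f:0; rest ⊤}
  B4: | IN=(all ⊤) | OUT=(all ⊤)
  B5: | IN=(all ⊤) | OUT={b:+; rest ⊤}
  B6: | IN={b:+; rest ⊤} | OUT={b:+; rest ⊤}
  B7: | IN=(all ⊤) | OUT=(all ⊤)

Merge at B1: IN[B1] = OUT[B0] = {a: -, b: ⊤, c: ⊤, d: ⊤, e: ⊤, f: ⊤}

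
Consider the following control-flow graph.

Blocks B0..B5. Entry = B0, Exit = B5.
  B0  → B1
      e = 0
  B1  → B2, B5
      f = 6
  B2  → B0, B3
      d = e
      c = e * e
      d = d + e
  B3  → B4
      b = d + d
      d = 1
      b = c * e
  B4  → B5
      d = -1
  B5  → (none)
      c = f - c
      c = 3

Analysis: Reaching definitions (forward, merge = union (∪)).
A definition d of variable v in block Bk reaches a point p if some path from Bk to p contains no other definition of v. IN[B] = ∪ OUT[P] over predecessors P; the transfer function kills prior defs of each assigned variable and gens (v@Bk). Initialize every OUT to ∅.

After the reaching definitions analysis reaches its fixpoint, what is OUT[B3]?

Fixpoint table:
  B0:   IN={c@B2, d@B2, e@B0, f@B1}   OUT={c@B2, d@B2, e@B0, f@B1}
  B1:   IN={c@B2, d@B2, e@B0, f@B1}   OUT={c@B2, d@B2, e@B0, f@B1}
  B2:   IN={c@B2, d@B2, e@B0, f@B1}   OUT={c@B2, d@B2, e@B0, f@B1}
  B3:   IN={c@B2, d@B2, e@B0, f@B1}   OUT={b@B3, c@B2, d@B3, e@B0, f@B1}
  B4:   IN={b@B3, c@B2, d@B3, e@B0, f@B1}   OUT={b@B3, c@B2, d@B4, e@B0, f@B1}
  B5:   IN={b@B3, c@B2, d@B2, d@B4, e@B0, f@B1}   OUT={b@B3, c@B5, d@B2, d@B4, e@B0, f@B1}

Merge at B3: IN[B3] = OUT[B2] = {c@B2, d@B2, e@B0, f@B1}
Applying B3's transfer function to that IN value gives OUT[B3] (row B3 above).

Answer: {b@B3, c@B2, d@B3, e@B0, f@B1}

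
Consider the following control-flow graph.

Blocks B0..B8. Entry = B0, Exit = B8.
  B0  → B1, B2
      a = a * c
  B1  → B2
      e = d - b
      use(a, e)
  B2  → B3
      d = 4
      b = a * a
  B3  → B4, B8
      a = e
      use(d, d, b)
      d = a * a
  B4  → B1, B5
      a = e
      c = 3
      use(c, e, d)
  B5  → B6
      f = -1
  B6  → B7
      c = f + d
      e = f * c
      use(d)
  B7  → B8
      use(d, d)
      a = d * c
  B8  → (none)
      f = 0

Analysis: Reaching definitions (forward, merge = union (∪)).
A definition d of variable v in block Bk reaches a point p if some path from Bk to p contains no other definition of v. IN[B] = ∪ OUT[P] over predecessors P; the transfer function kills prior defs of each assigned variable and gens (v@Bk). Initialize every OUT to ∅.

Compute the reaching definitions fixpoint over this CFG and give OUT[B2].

Per-block solution:
  B0: | IN={} | OUT={a@B0}
  B1: | IN={a@B0, a@B4, b@B2, c@B4, d@B3, e@B1} | OUT={a@B0, a@B4, b@B2, c@B4, d@B3, e@B1}
  B2: | IN={a@B0, a@B4, b@B2, c@B4, d@B3, e@B1} | OUT={a@B0, a@B4, b@B2, c@B4, d@B2, e@B1}
  B3: | IN={a@B0, a@B4, b@B2, c@B4, d@B2, e@B1} | OUT={a@B3, b@B2, c@B4, d@B3, e@B1}
  B4: | IN={a@B3, b@B2, c@B4, d@B3, e@B1} | OUT={a@B4, b@B2, c@B4, d@B3, e@B1}
  B5: | IN={a@B4, b@B2, c@B4, d@B3, e@B1} | OUT={a@B4, b@B2, c@B4, d@B3, e@B1, f@B5}
  B6: | IN={a@B4, b@B2, c@B4, d@B3, e@B1, f@B5} | OUT={a@B4, b@B2, c@B6, d@B3, e@B6, f@B5}
  B7: | IN={a@B4, b@B2, c@B6, d@B3, e@B6, f@B5} | OUT={a@B7, b@B2, c@B6, d@B3, e@B6, f@B5}
  B8: | IN={a@B3, a@B7, b@B2, c@B4, c@B6, d@B3, e@B1, e@B6, f@B5} | OUT={a@B3, a@B7, b@B2, c@B4, c@B6, d@B3, e@B1, e@B6, f@B8}

Merge at B2: IN[B2] = OUT[B0] ⊔ OUT[B1] = {a@B0, a@B4, b@B2, c@B4, d@B3, e@B1}
Applying B2's transfer function to that IN value gives OUT[B2] (row B2 above).

Answer: {a@B0, a@B4, b@B2, c@B4, d@B2, e@B1}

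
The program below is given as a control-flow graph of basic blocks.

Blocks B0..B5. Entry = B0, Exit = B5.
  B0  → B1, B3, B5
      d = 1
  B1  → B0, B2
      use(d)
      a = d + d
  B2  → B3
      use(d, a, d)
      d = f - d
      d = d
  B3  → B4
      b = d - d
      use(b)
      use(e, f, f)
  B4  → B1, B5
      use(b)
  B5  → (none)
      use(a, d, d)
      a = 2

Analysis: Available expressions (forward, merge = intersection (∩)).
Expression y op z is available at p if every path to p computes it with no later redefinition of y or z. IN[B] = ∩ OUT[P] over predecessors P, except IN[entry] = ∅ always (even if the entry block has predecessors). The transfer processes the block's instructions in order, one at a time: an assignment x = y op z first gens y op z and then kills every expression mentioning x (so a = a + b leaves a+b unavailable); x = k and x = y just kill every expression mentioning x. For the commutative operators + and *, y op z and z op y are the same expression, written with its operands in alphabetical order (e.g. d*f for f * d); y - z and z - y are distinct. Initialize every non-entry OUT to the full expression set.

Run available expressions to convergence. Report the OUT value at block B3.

Answer: {d-d}

Trace:
Fixpoint table:
  B0:  IN={}  OUT={}
  B1:  IN={}  OUT={d+d}
  B2:  IN={d+d}  OUT={}
  B3:  IN={}  OUT={d-d}
  B4:  IN={d-d}  OUT={d-d}
  B5:  IN={}  OUT={}

Merge at B3: IN[B3] = OUT[B0] ∩ OUT[B2] = {}
Applying B3's transfer function to that IN value gives OUT[B3] (row B3 above).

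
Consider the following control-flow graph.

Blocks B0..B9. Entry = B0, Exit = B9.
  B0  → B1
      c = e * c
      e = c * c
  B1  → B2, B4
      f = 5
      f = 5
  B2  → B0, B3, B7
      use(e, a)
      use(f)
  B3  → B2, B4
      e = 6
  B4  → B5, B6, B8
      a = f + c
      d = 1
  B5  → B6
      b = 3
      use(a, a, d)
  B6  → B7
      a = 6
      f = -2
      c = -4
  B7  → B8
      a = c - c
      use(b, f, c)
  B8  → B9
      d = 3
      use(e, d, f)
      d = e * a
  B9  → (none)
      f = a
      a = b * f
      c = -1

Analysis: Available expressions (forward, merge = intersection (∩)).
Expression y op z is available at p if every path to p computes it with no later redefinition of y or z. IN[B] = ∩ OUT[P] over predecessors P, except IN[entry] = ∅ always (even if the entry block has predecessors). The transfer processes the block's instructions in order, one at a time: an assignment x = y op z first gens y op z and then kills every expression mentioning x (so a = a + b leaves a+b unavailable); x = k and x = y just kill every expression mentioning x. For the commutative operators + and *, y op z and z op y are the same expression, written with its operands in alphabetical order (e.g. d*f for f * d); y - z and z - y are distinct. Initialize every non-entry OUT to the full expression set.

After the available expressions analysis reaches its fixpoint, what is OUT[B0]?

Converged values:
  B0:   IN={}   OUT={c*c}
  B1:   IN={c*c}   OUT={c*c}
  B2:   IN={c*c}   OUT={c*c}
  B3:   IN={c*c}   OUT={c*c}
  B4:   IN={c*c}   OUT={c*c, c+f}
  B5:   IN={c*c, c+f}   OUT={c*c, c+f}
  B6:   IN={c*c, c+f}   OUT={}
  B7:   IN={}   OUT={c-c}
  B8:   IN={}   OUT={a*e}
  B9:   IN={a*e}   OUT={b*f}

Merge at B0 (entry node, so the boundary value {} is joined with the incoming edge(s)): IN[B0] = {} ∩ OUT[B2] = {}
Applying B0's transfer function to that IN value gives OUT[B0] (row B0 above).

Answer: {c*c}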